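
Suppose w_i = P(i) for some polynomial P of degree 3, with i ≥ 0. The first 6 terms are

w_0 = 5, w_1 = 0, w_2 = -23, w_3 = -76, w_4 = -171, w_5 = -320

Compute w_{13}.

-4896

1st diffs: -5, -23, -53, -95, -149.
2nd diffs: -18, -30, -42, -54.
3rd diffs: -12, -12, -12 (constant).
So w_i = -2i^3 - 3i^2 + 5.
Evaluating at i = 13 gives w_{13} = -4896.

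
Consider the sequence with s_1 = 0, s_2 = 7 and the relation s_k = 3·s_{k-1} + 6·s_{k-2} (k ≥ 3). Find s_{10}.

711585

Iterate the recurrence:
s_3 = 21; s_4 = 105; s_5 = 441; s_6 = 1953; s_7 = 8505; s_8 = 37233; s_9 = 162729; s_{10} = 711585.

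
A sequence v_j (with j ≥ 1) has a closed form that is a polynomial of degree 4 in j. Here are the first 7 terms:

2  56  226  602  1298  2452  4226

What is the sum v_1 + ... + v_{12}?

1st diffs: 54, 170, 376, 696, 1154, 1774.
2nd diffs: 116, 206, 320, 458, 620.
3rd diffs: 90, 114, 138, 162.
4th diffs: 24, 24, 24 (constant).
Newton forward-difference form: v_j = 2 + 54·C(j-1,1) + 116·C(j-1,2) + 90·C(j-1,3) + 24·C(j-1,4).
Continuing: …, 6806, 10402, 15248, 21602, …, v_{12} = 29746.
Summing j = 1..12 (12 terms) gives 92666.

92666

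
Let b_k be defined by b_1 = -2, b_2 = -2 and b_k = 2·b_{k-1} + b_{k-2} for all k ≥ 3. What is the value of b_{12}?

-16238

Compute successive terms:
b_3 = -6;  b_4 = -14;  b_5 = -34;  b_6 = -82;  b_7 = -198;  b_8 = -478;  b_9 = -1154;  b_{10} = -2786;  b_{11} = -6726;  b_{12} = -16238.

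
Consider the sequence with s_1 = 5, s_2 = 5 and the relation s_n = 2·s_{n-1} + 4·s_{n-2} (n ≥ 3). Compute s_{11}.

Iterate the recurrence:
s_3 = 30  s_4 = 80  s_5 = 280  s_6 = 880  s_7 = 2880  s_8 = 9280  s_9 = 30080  s_{10} = 97280  s_{11} = 314880.

314880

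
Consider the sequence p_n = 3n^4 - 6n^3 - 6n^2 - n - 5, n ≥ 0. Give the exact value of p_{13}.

p_{13} = 3·13^4 - 6·13^3 - 6·13^2 - 1·13 - 5 = 71469.

71469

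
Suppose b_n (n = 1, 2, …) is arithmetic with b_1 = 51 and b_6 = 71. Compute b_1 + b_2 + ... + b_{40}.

Common difference d = (71 - 51) / (6 - 1) = 4.
b_n = 51 + (n - 1)·4.
b_{40} = 207; S = 40·(51 + 207)/2 = 5160.

5160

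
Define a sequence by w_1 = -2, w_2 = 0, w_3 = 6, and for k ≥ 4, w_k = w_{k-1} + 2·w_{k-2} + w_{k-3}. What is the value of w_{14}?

13914

w_4 = 4  w_5 = 16  w_6 = 30  …  w_{11} = 1404  w_{12} = 3016  w_{13} = 6478  w_{14} = 13914.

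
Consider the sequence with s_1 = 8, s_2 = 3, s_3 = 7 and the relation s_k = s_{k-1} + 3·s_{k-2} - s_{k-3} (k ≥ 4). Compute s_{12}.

4996

Iterate the recurrence:
s_4 = 8; s_5 = 26; s_6 = 43; s_7 = 113; s_8 = 216; s_9 = 512; s_{10} = 1047; s_{11} = 2367; s_{12} = 4996.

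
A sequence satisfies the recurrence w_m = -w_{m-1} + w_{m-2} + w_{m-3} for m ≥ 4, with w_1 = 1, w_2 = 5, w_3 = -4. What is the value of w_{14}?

35

Compute successive terms:
w_4 = 10, w_5 = -9, w_6 = 15, …, w_{11} = -24, w_{12} = 30, w_{13} = -29, w_{14} = 35.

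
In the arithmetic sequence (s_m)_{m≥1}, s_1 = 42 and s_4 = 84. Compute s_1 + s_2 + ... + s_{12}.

1428

Common difference d = (84 - 42) / (4 - 1) = 14.
s_m = 42 + (m - 1)·14.
s_{12} = 196; S = 12·(42 + 196)/2 = 1428.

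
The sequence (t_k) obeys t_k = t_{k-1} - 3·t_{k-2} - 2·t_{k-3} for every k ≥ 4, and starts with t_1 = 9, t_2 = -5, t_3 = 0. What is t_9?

-96

Compute successive terms:
t_4 = -3, t_5 = 7, t_6 = 16, t_7 = 1, t_8 = -61, t_9 = -96.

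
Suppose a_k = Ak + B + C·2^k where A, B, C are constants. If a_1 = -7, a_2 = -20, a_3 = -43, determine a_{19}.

The three given values yield: A + B + 2C = -7; 2A + B + 4C = -20; 3A + B + 8C = -43.
Subtracting the first from the second: A + 2C = -13.
Subtracting the second from the third: A + 4C = -23.
Solving: C = -5, A = -3, then B = 6.
So a_k = -3·k + 6 + (-5)·2^k; at k=19 this is -2621491.

-2621491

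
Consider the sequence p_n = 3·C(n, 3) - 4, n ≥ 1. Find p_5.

26

C(5, 3) = 10, so p_5 = 26.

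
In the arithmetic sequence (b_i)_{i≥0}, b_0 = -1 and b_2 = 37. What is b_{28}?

531

Common difference d = (37 - (-1)) / (2 - 0) = 19.
b_i = -1 + (i - 0)·19.
b_{28} = -1 + 28·19 = 531.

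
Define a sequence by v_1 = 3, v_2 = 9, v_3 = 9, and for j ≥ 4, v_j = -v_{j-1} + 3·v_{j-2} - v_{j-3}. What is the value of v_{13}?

v_4 = 15;  v_5 = 3;  v_6 = 33;  v_7 = -39;  v_8 = 135;  v_9 = -285;  v_{10} = 729;  v_{11} = -1719;  v_{12} = 4191;  v_{13} = -10077.

-10077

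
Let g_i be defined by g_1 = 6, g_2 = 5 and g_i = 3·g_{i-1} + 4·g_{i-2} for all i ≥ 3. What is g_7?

g_3 = 39;  g_4 = 137;  g_5 = 567;  g_6 = 2249;  g_7 = 9015.
(Characteristic roots are 4 and -1.)

9015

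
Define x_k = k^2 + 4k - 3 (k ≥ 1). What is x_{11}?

162

x_{11} = 1·11^2 + 4·11 - 3 = 162.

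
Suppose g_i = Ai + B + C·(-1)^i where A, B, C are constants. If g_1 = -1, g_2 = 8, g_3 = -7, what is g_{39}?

Write the equations: A + B - C = -1; 2A + B + C = 8; 3A + B - C = -7.
Subtracting the first from the second: A + 2C = 9.
Subtracting the second from the third: A - 2C = -15.
Solving: C = 6, A = -3, then B = 8.
Hence g_{39} = -3·39 + 8 + 6·(-1) = -115.

-115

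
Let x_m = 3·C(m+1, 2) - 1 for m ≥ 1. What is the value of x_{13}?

272

C(14, 2) = 91, so x_{13} = 272.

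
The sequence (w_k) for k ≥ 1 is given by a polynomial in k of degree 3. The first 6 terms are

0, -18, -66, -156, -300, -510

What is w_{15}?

-7350

1st diffs: -18, -48, -90, -144, -210.
2nd diffs: -30, -42, -54, -66.
3rd diffs: -12, -12, -12 (constant).
So w_k = -2k^3 - 3k^2 + 5k.
Evaluating at k = 15 gives w_{15} = -7350.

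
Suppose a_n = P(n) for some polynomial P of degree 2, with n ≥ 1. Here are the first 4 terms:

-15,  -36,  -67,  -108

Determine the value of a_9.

1st diffs: -21, -31, -41.
2nd diffs: -10, -10 (constant).
So a_n = -5n^2 - 6n - 4.
Evaluating at n = 9 gives a_9 = -463.

-463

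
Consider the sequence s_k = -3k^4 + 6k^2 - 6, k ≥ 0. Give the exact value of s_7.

-6915

s_7 = -3·7^4 + 6·7^2 - 6 = -6915.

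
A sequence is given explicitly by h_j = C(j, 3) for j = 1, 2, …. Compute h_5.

10

C(5, 3) = 10, so h_5 = 10.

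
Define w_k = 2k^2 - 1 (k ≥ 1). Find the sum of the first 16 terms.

2976

Over k = 1..16: Σk = 136, Σk² = 1496.
Total = (2)·1496 + (-1)·16 = 2976.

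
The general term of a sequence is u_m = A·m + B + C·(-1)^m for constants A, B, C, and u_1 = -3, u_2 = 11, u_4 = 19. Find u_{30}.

The three given values yield: A + B - C = -3; 2A + B + C = 11; 4A + B + C = 19.
Subtracting the first from the second: A + 2C = 14.
Subtracting the second from the third: 2A = 8.
Solving: C = 5, A = 4, then B = -2.
Hence u_{30} = 4·30 + (-2) + 5·1 = 123.

123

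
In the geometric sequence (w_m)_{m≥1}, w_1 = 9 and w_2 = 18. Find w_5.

144

Common ratio r = 2.
w_m = 9·2^(m-1).
w_5 = 9·2^4 = 144.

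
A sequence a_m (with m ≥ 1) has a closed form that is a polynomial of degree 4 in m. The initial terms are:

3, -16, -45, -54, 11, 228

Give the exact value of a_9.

2931

1st diffs: -19, -29, -9, 65, 217.
2nd diffs: -10, 20, 74, 152.
3rd diffs: 30, 54, 78.
4th diffs: 24, 24 (constant).
Newton forward-difference form: a_m = 3 + (-19)·C(m-1,1) + (-10)·C(m-1,2) + 30·C(m-1,3) + 24·C(m-1,4).
At m = 9: m-1 = 8, so a_9 = 3 - 152 - 280 + 1680 + 1680 = 2931.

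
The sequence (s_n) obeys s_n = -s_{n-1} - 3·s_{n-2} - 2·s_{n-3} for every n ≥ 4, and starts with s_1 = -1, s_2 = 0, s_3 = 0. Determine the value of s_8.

Step forward from the initial values:
s_4 = 2, s_5 = -2, s_6 = -4, s_7 = 6, s_8 = 10.

10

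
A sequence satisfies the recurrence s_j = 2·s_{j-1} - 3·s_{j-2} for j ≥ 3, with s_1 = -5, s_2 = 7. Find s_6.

Step forward from the initial values:
s_3 = 29, s_4 = 37, s_5 = -13, s_6 = -137.

-137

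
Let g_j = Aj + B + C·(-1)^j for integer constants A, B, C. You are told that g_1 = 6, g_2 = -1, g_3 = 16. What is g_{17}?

Write the equations: A + B - C = 6; 2A + B + C = -1; 3A + B - C = 16.
Subtracting the first from the second: A + 2C = -7.
Subtracting the second from the third: A - 2C = 17.
Solving: C = -6, A = 5, then B = -5.
Hence g_{17} = 5·17 + (-5) + (-6)·(-1) = 86.

86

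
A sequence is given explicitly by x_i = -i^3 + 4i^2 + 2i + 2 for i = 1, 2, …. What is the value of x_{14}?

x_{14} = -1·14^3 + 4·14^2 + 2·14 + 2 = -1930.

-1930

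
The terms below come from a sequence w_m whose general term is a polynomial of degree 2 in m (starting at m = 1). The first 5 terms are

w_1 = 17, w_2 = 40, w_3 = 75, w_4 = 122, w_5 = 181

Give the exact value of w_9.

537

1st diffs: 23, 35, 47, 59.
2nd diffs: 12, 12, 12 (constant).
Newton forward-difference form: w_m = 17 + 23·C(m-1,1) + 12·C(m-1,2).
At m = 9: m-1 = 8, so w_9 = 17 + 184 + 336 = 537.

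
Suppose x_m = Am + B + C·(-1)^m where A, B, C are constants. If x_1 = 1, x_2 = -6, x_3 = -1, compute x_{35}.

-33

At m = 1, 2, 3: A + B - C = 1; 2A + B + C = -6; 3A + B - C = -1.
Subtracting the first from the second: A + 2C = -7.
Subtracting the second from the third: A - 2C = 5.
Solving: C = -3, A = -1, then B = -1.
So x_m = -1·m + (-1) + (-3)·(-1)^m; at m=35 this is -33.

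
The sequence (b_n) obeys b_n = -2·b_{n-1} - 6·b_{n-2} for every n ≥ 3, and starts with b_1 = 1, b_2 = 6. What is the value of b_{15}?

b_3 = -18; b_4 = 0; b_5 = 108; …; b_{12} = -13824; b_{13} = -122688; b_{14} = 328320; b_{15} = 79488.

79488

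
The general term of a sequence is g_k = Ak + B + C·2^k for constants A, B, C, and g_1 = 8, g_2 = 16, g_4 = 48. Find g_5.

84

Write the equations: A + B + 2C = 8; 2A + B + 4C = 16; 4A + B + 16C = 48.
Subtracting the first from the second: A + 2C = 8.
Subtracting the second from the third: 2A + 12C = 32.
Solving: C = 2, A = 4, then B = 0.
So g_k = 4·k + 0 + 2·2^k; at k=5 this is 84.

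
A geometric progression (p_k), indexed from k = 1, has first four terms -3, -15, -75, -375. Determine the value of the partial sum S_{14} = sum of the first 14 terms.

Common ratio r = 5.
p_k = (-3)·5^(k-1).
S = (-3)·(5^14 - 1)/(5 - 1) = (-3)·(6103515625 - 1)/(4) = -4577636718.

-4577636718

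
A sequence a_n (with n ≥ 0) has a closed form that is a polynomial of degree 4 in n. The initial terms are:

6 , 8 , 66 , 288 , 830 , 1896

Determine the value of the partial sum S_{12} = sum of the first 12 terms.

104000

1st diffs: 2, 58, 222, 542, 1066.
2nd diffs: 56, 164, 320, 524.
3rd diffs: 108, 156, 204.
4th diffs: 48, 48 (constant).
So a_n = 2n^4 + 6n^3 - 4n^2 - 2n + 6.
Continuing: …, 3738, 6656, 10998, 17160, …, a_{11} = 36768.
Summing n = 0..11 (12 terms) gives 104000.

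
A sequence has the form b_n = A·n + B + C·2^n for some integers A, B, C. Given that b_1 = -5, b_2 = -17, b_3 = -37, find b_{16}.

Write the equations: A + B + 2C = -5; 2A + B + 4C = -17; 3A + B + 8C = -37.
Subtracting the first from the second: A + 2C = -12.
Subtracting the second from the third: A + 4C = -20.
Solving: C = -4, A = -4, then B = 7.
Therefore b_{16} = -64 + 7 + (-4)·65536 = -262201.

-262201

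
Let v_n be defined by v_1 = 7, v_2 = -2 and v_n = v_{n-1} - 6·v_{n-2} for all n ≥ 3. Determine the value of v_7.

-968

Iterate the recurrence:
v_3 = -44; v_4 = -32; v_5 = 232; v_6 = 424; v_7 = -968.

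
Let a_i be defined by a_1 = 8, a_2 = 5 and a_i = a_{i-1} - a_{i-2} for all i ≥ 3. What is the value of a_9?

a_3 = -3; a_4 = -8; a_5 = -5; a_6 = 3; a_7 = 8; a_8 = 5; a_9 = -3.

-3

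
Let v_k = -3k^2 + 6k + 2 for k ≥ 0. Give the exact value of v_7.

-103

v_7 = -3·7^2 + 6·7 + 2 = -103.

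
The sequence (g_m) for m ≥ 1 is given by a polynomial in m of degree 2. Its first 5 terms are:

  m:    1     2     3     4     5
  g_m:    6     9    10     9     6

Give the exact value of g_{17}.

-186

1st diffs: 3, 1, -1, -3.
2nd diffs: -2, -2, -2 (constant).
Newton forward-difference form: g_m = 6 + 3·C(m-1,1) + (-2)·C(m-1,2).
At m = 17: m-1 = 16, so g_{17} = 6 + 48 - 240 = -186.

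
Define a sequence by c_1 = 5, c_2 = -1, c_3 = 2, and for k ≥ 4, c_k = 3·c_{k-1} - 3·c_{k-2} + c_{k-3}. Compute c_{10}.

275

Applying the relation repeatedly:
c_4 = 14  c_5 = 35  c_6 = 65  c_7 = 104  c_8 = 152  c_9 = 209  c_{10} = 275.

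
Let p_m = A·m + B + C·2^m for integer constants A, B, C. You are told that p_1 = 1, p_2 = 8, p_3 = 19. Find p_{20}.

At m = 1, 2, 3: A + B + 2C = 1; 2A + B + 4C = 8; 3A + B + 8C = 19.
Subtracting the first from the second: A + 2C = 7.
Subtracting the second from the third: A + 4C = 11.
Solving: C = 2, A = 3, then B = -6.
Hence p_{20} = 3·20 + (-6) + 2·1048576 = 2097206.

2097206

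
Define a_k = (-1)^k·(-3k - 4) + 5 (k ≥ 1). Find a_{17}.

(-1)^17 = -1; -3k - 4 at k=17 is -55; so a_{17} = 60.

60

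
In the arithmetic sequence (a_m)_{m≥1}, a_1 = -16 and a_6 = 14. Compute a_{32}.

Common difference d = (14 - (-16)) / (6 - 1) = 6.
a_m = -16 + (m - 1)·6.
a_{32} = -16 + 31·6 = 170.

170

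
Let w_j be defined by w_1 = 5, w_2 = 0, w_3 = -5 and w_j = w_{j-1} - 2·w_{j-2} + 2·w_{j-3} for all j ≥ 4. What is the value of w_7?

-25

Compute successive terms:
w_4 = 5  w_5 = 15  w_6 = -5  w_7 = -25.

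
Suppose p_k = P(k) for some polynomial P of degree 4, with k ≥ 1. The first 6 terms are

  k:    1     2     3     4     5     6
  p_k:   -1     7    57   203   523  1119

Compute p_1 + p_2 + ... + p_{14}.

1st diffs: 8, 50, 146, 320, 596.
2nd diffs: 42, 96, 174, 276.
3rd diffs: 54, 78, 102.
4th diffs: 24, 24 (constant).
So p_k = k^4 - k^3 + 2k^2 - 6k + 3.
Continuing: …, 2117, 3667, 5943, 9143, …, p_{14} = 35983.
Summing k = 1..14 (14 terms) gives 118104.

118104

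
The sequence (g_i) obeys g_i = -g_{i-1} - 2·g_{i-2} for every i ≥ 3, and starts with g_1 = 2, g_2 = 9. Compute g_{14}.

g_3 = -13;  g_4 = -5;  g_5 = 31;  …;  g_{11} = 167;  g_{12} = 163;  g_{13} = -497;  g_{14} = 171.

171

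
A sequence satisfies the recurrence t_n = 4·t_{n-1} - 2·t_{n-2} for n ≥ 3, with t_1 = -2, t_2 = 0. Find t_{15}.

12114176

Iterate the recurrence:
t_3 = 4, t_4 = 16, t_5 = 56, …, t_{12} = 304384, t_{13} = 1039232, t_{14} = 3548160, t_{15} = 12114176.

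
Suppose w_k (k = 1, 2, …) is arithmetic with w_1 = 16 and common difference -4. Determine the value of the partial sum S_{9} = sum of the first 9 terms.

w_k = 16 + (k - 1)·(-4).
w_9 = -16; S = 9·(16 + (-16))/2 = 0.

0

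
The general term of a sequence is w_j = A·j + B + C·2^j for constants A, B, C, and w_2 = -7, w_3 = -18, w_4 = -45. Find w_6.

-227

Write the equations: 2A + B + 4C = -7; 3A + B + 8C = -18; 4A + B + 16C = -45.
Subtracting the first from the second: A + 4C = -11.
Subtracting the second from the third: A + 8C = -27.
Solving: C = -4, A = 5, then B = -1.
Hence w_6 = 5·6 + (-1) + (-4)·64 = -227.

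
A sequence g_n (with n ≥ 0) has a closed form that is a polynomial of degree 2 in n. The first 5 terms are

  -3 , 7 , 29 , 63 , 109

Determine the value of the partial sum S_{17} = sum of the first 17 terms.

1st diffs: 10, 22, 34, 46.
2nd diffs: 12, 12, 12 (constant).
Newton forward-difference form: g_n = -3 + 10·C(n,1) + 12·C(n,2).
Continuing: …, 167, 237, 319, 413, …, g_{16} = 1597.
Summing n = 0..16 (17 terms) gives 9469.

9469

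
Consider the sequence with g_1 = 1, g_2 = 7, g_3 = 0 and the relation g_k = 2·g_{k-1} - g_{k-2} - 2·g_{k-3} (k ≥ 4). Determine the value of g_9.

Step forward from the initial values:
g_4 = -9;  g_5 = -32;  g_6 = -55;  g_7 = -60;  g_8 = -1;  g_9 = 168.

168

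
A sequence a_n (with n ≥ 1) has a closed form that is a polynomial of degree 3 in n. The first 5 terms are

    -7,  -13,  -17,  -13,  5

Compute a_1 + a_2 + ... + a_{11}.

1st diffs: -6, -4, 4, 18.
2nd diffs: 2, 8, 14.
3rd diffs: 6, 6 (constant).
Newton forward-difference form: a_n = -7 + (-6)·C(n-1,1) + 2·C(n-1,2) + 6·C(n-1,3).
Continuing: …, 43, 107, 203, 337, …, a_{11} = 743.
Summing n = 1..11 (11 terms) gives 1903.

1903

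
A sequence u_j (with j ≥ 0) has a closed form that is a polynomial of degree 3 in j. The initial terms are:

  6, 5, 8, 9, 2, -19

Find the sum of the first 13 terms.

-3146

1st diffs: -1, 3, 1, -7, -21.
2nd diffs: 4, -2, -8, -14.
3rd diffs: -6, -6, -6 (constant).
So u_j = -j^3 + 5j^2 - 5j + 6.
Continuing: …, -60, -127, -226, -363, …, u_{12} = -1062.
Summing j = 0..12 (13 terms) gives -3146.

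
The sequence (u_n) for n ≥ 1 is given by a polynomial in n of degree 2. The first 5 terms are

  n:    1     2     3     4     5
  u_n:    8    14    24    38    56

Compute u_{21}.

888

1st diffs: 6, 10, 14, 18.
2nd diffs: 4, 4, 4 (constant).
Newton forward-difference form: u_n = 8 + 6·C(n-1,1) + 4·C(n-1,2).
At n = 21: n-1 = 20, so u_{21} = 8 + 120 + 760 = 888.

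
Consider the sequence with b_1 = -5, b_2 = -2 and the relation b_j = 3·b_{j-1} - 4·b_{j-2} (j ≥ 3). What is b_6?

82

Compute successive terms:
b_3 = 14  b_4 = 50  b_5 = 94  b_6 = 82.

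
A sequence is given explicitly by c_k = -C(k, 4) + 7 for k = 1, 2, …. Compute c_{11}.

-323

C(11, 4) = 330, so c_{11} = -323.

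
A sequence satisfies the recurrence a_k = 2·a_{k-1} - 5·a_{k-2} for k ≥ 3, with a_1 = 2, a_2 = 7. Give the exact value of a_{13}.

Compute successive terms:
a_3 = 4; a_4 = -27; a_5 = -74; …; a_{10} = -4193; a_{11} = -7316; a_{12} = 6333; a_{13} = 49246.

49246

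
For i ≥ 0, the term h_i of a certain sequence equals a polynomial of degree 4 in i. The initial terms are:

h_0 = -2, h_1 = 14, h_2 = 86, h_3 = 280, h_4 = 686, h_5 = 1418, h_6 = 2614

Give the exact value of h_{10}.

15638

1st diffs: 16, 72, 194, 406, 732, 1196.
2nd diffs: 56, 122, 212, 326, 464.
3rd diffs: 66, 90, 114, 138.
4th diffs: 24, 24, 24 (constant).
Newton forward-difference form: h_i = -2 + 16·C(i,1) + 56·C(i,2) + 66·C(i,3) + 24·C(i,4).
At i = 10: i = 10, so h_{10} = -2 + 160 + 2520 + 7920 + 5040 = 15638.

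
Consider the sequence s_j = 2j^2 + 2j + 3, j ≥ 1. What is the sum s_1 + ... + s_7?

Over j = 1..7: Σj = 28, Σj² = 140.
Total = (2)·140 + (2)·28 + (3)·7 = 357.

357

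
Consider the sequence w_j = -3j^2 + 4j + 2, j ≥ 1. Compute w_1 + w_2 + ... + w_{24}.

Over j = 1..24: Σj = 300, Σj² = 4900.
Total = (-3)·4900 + (4)·300 + (2)·24 = -13452.

-13452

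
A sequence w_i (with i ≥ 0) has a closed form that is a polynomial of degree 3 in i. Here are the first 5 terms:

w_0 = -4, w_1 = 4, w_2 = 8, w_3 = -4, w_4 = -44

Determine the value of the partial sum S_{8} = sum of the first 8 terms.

1st diffs: 8, 4, -12, -40.
2nd diffs: -4, -16, -28.
3rd diffs: -12, -12 (constant).
Newton forward-difference form: w_i = -4 + 8·C(i,1) + (-4)·C(i,2) + (-12)·C(i,3).
Continuing: -124, -256, -452.
Summing i = 0..7 (8 terms) gives -872.

-872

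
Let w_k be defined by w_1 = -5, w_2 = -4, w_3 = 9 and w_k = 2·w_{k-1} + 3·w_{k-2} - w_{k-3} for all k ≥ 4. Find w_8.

Compute successive terms:
w_4 = 11  w_5 = 53  w_6 = 130  w_7 = 408  w_8 = 1153.

1153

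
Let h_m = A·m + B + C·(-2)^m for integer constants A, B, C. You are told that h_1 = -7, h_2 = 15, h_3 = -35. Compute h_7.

-523

Write the equations: A + B - 2C = -7; 2A + B + 4C = 15; 3A + B - 8C = -35.
Subtracting the first from the second: A + 6C = 22.
Subtracting the second from the third: A - 12C = -50.
Solving: C = 4, A = -2, then B = 3.
So h_m = -2·m + 3 + 4·(-2)^m; at m=7 this is -523.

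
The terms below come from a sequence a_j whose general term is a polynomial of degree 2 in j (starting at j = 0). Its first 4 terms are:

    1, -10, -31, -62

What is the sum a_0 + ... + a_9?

-1685

1st diffs: -11, -21, -31.
2nd diffs: -10, -10 (constant).
Newton forward-difference form: a_j = 1 + (-11)·C(j,1) + (-10)·C(j,2).
Continuing: …, -103, -154, -215, -286, …, a_9 = -458.
Summing j = 0..9 (10 terms) gives -1685.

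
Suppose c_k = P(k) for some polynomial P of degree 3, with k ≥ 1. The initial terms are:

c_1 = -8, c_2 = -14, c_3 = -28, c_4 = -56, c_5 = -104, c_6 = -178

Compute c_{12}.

-1504

1st diffs: -6, -14, -28, -48, -74.
2nd diffs: -8, -14, -20, -26.
3rd diffs: -6, -6, -6 (constant).
Newton forward-difference form: c_k = -8 + (-6)·C(k-1,1) + (-8)·C(k-1,2) + (-6)·C(k-1,3).
At k = 12: k-1 = 11, so c_{12} = -8 - 66 - 440 - 990 = -1504.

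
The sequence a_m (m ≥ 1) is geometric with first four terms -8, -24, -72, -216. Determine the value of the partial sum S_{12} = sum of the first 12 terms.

Common ratio r = 3.
a_m = (-8)·3^(m-1).
S = (-8)·(3^12 - 1)/(3 - 1) = (-8)·(531441 - 1)/(2) = -2125760.

-2125760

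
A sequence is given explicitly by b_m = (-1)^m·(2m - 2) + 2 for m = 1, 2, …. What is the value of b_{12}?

(-1)^12 = 1; 2m - 2 at m=12 is 22; so b_{12} = 24.

24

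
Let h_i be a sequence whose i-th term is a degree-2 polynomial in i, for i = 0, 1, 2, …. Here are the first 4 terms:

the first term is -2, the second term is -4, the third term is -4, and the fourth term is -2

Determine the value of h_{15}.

1st diffs: -2, 0, 2.
2nd diffs: 2, 2 (constant).
Newton forward-difference form: h_i = -2 + (-2)·C(i,1) + 2·C(i,2).
At i = 15: i = 15, so h_{15} = -2 - 30 + 210 = 178.

178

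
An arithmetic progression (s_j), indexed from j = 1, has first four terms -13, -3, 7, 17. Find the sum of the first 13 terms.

611

Common difference d = 10.
s_j = -13 + (j - 1)·10.
s_{13} = 107; S = 13·(-13 + 107)/2 = 611.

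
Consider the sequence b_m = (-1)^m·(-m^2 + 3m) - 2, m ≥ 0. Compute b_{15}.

(-1)^15 = -1; -m^2 + 3m at m=15 is -180; so b_{15} = 178.

178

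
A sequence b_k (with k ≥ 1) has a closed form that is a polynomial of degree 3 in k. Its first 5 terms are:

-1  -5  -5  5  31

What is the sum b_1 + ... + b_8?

1st diffs: -4, 0, 10, 26.
2nd diffs: 4, 10, 16.
3rd diffs: 6, 6 (constant).
Newton forward-difference form: b_k = -1 + (-4)·C(k-1,1) + 4·C(k-1,2) + 6·C(k-1,3).
Continuing: 79, 155, 265.
Summing k = 1..8 (8 terms) gives 524.

524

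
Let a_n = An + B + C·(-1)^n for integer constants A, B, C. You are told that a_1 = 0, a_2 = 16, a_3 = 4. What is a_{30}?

The three given values yield: A + B - C = 0; 2A + B + C = 16; 3A + B - C = 4.
Subtracting the first from the second: A + 2C = 16.
Subtracting the second from the third: A - 2C = -12.
Solving: C = 7, A = 2, then B = 5.
So a_n = 2·n + 5 + 7·(-1)^n; at n=30 this is 72.

72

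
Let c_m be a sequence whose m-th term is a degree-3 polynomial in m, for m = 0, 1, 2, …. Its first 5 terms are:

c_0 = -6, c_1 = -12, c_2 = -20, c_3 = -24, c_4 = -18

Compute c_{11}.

808

1st diffs: -6, -8, -4, 6.
2nd diffs: -2, 4, 10.
3rd diffs: 6, 6 (constant).
Newton forward-difference form: c_m = -6 + (-6)·C(m,1) + (-2)·C(m,2) + 6·C(m,3).
At m = 11: m = 11, so c_{11} = -6 - 66 - 110 + 990 = 808.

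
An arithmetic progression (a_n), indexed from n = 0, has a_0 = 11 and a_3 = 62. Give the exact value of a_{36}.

Common difference d = (62 - 11) / (3 - 0) = 17.
a_n = 11 + (n - 0)·17.
a_{36} = 11 + 36·17 = 623.

623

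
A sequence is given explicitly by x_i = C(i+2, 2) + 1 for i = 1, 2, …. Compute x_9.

56

C(11, 2) = 55, so x_9 = 56.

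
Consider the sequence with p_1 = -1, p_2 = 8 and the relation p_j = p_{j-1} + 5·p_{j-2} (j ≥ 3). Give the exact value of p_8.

1928

Step forward from the initial values:
p_3 = 3; p_4 = 43; p_5 = 58; p_6 = 273; p_7 = 563; p_8 = 1928.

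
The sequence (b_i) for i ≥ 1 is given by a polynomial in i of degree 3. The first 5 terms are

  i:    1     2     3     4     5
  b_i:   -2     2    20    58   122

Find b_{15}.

1st diffs: 4, 18, 38, 64.
2nd diffs: 14, 20, 26.
3rd diffs: 6, 6 (constant).
So b_i = i^3 + i^2 - 6i + 2.
Evaluating at i = 15 gives b_{15} = 3512.

3512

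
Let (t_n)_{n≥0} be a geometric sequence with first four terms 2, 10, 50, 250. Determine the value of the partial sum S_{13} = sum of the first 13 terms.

Common ratio r = 5.
t_n = 2·5^(n-0).
S = 2·(5^13 - 1)/(5 - 1) = 2·(1220703125 - 1)/(4) = 610351562.

610351562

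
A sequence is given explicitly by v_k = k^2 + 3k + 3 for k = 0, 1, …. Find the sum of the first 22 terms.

Over k = 0..21: Σk = 231, Σk² = 3311.
Total = (1)·3311 + (3)·231 + (3)·22 = 4070.

4070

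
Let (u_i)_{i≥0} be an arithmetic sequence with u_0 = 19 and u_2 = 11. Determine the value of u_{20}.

Common difference d = (11 - 19) / (2 - 0) = -4.
u_i = 19 + (i - 0)·(-4).
u_{20} = 19 + 20·(-4) = -61.

-61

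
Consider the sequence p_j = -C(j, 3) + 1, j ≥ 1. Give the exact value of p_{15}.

C(15, 3) = 455, so p_{15} = -454.

-454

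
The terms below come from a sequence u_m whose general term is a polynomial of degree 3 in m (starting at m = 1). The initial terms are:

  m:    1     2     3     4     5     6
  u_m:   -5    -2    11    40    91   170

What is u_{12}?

1st diffs: 3, 13, 29, 51, 79.
2nd diffs: 10, 16, 22, 28.
3rd diffs: 6, 6, 6 (constant).
Newton forward-difference form: u_m = -5 + 3·C(m-1,1) + 10·C(m-1,2) + 6·C(m-1,3).
At m = 12: m-1 = 11, so u_{12} = -5 + 33 + 550 + 990 = 1568.

1568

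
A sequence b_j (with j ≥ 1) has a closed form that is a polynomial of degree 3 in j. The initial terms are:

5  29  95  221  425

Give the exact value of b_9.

1st diffs: 24, 66, 126, 204.
2nd diffs: 42, 60, 78.
3rd diffs: 18, 18 (constant).
Newton forward-difference form: b_j = 5 + 24·C(j-1,1) + 42·C(j-1,2) + 18·C(j-1,3).
At j = 9: j-1 = 8, so b_9 = 5 + 192 + 1176 + 1008 = 2381.

2381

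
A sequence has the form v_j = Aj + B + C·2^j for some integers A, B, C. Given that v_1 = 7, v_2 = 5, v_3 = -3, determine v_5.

-67

Plug in j = 1, 2, 3: A + B + 2C = 7; 2A + B + 4C = 5; 3A + B + 8C = -3.
Subtracting the first from the second: A + 2C = -2.
Subtracting the second from the third: A + 4C = -8.
Solving: C = -3, A = 4, then B = 9.
Hence v_5 = 4·5 + 9 + (-3)·32 = -67.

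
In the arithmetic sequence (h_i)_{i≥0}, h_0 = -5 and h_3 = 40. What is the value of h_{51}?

Common difference d = (40 - (-5)) / (3 - 0) = 15.
h_i = -5 + (i - 0)·15.
h_{51} = -5 + 51·15 = 760.

760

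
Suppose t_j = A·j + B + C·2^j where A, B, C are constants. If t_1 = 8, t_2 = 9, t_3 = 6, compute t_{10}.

At j = 1, 2, 3: A + B + 2C = 8; 2A + B + 4C = 9; 3A + B + 8C = 6.
Subtracting the first from the second: A + 2C = 1.
Subtracting the second from the third: A + 4C = -3.
Solving: C = -2, A = 5, then B = 7.
Hence t_{10} = 5·10 + 7 + (-2)·1024 = -1991.

-1991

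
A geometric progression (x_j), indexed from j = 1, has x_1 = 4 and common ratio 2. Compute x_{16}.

x_j = 4·2^(j-1).
x_{16} = 4·2^15 = 131072.

131072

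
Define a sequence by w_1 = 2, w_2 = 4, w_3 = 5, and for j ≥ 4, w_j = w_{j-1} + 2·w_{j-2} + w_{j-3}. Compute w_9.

w_4 = 15; w_5 = 29; w_6 = 64; w_7 = 137; w_8 = 294; w_9 = 632.

632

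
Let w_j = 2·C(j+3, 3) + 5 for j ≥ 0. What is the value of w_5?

117

C(8, 3) = 56, so w_5 = 117.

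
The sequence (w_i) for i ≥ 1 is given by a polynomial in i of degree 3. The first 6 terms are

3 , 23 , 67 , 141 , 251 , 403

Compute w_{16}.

5553

1st diffs: 20, 44, 74, 110, 152.
2nd diffs: 24, 30, 36, 42.
3rd diffs: 6, 6, 6 (constant).
Newton forward-difference form: w_i = 3 + 20·C(i-1,1) + 24·C(i-1,2) + 6·C(i-1,3).
At i = 16: i-1 = 15, so w_{16} = 3 + 300 + 2520 + 2730 = 5553.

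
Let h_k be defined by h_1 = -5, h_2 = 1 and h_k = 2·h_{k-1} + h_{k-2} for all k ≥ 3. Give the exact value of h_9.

-437

Compute successive terms:
h_3 = -3, h_4 = -5, h_5 = -13, h_6 = -31, h_7 = -75, h_8 = -181, h_9 = -437.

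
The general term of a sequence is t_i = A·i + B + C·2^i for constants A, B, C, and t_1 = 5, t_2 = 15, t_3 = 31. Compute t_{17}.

At i = 1, 2, 3: A + B + 2C = 5; 2A + B + 4C = 15; 3A + B + 8C = 31.
Subtracting the first from the second: A + 2C = 10.
Subtracting the second from the third: A + 4C = 16.
Solving: C = 3, A = 4, then B = -5.
So t_i = 4·i + (-5) + 3·2^i; at i=17 this is 393279.

393279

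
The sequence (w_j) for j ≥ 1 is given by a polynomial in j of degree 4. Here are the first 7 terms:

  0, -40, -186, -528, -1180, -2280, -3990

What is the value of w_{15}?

-66990

1st diffs: -40, -146, -342, -652, -1100, -1710.
2nd diffs: -106, -196, -310, -448, -610.
3rd diffs: -90, -114, -138, -162.
4th diffs: -24, -24, -24 (constant).
Newton forward-difference form: w_j = (-40)·C(j-1,1) + (-106)·C(j-1,2) + (-90)·C(j-1,3) + (-24)·C(j-1,4).
At j = 15: j-1 = 14, so w_{15} = -560 - 9646 - 32760 - 24024 = -66990.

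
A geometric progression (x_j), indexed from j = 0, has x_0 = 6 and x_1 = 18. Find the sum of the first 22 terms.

Common ratio r = 3.
x_j = 6·3^(j-0).
S = 6·(3^22 - 1)/(3 - 1) = 6·(31381059609 - 1)/(2) = 94143178824.

94143178824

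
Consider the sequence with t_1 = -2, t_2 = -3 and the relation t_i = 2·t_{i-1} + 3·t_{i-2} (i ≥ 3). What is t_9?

-8202

Step forward from the initial values:
t_3 = -12;  t_4 = -33;  t_5 = -102;  t_6 = -303;  t_7 = -912;  t_8 = -2733;  t_9 = -8202.
(Characteristic roots are 3 and -1.)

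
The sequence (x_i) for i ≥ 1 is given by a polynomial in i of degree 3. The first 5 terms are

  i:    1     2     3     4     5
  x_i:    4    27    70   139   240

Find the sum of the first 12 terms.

8936

1st diffs: 23, 43, 69, 101.
2nd diffs: 20, 26, 32.
3rd diffs: 6, 6 (constant).
Newton forward-difference form: x_i = 4 + 23·C(i-1,1) + 20·C(i-1,2) + 6·C(i-1,3).
Continuing: …, 379, 562, 795, 1084, …, x_{12} = 2347.
Summing i = 1..12 (12 terms) gives 8936.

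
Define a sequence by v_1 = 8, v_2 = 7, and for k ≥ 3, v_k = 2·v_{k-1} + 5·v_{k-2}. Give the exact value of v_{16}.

v_3 = 54;  v_4 = 143;  v_5 = 556;  …;  v_{13} = 10774196;  v_{14} = 37163707;  v_{15} = 128198394;  v_{16} = 442215323.

442215323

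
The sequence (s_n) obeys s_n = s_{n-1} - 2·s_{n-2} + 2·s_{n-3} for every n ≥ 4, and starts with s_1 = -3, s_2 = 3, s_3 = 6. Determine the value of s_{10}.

48

Iterate the recurrence:
s_4 = -6, s_5 = -12, s_6 = 12, s_7 = 24, s_8 = -24, s_9 = -48, s_{10} = 48.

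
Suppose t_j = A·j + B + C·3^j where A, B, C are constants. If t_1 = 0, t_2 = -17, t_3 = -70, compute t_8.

Write the equations: A + B + 3C = 0; 2A + B + 9C = -17; 3A + B + 27C = -70.
Subtracting the first from the second: A + 6C = -17.
Subtracting the second from the third: A + 18C = -53.
Solving: C = -3, A = 1, then B = 8.
Hence t_8 = 1·8 + 8 + (-3)·6561 = -19667.

-19667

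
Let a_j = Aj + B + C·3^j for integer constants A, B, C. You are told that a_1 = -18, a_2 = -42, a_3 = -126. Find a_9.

Write the equations: A + B + 3C = -18; 2A + B + 9C = -42; 3A + B + 27C = -126.
Subtracting the first from the second: A + 6C = -24.
Subtracting the second from the third: A + 18C = -84.
Solving: C = -5, A = 6, then B = -9.
So a_j = 6·j + (-9) + (-5)·3^j; at j=9 this is -98370.

-98370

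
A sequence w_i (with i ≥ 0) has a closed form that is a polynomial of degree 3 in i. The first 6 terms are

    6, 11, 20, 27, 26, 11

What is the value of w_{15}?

1st diffs: 5, 9, 7, -1, -15.
2nd diffs: 4, -2, -8, -14.
3rd diffs: -6, -6, -6 (constant).
Newton forward-difference form: w_i = 6 + 5·C(i,1) + 4·C(i,2) + (-6)·C(i,3).
At i = 15: i = 15, so w_{15} = 6 + 75 + 420 - 2730 = -2229.

-2229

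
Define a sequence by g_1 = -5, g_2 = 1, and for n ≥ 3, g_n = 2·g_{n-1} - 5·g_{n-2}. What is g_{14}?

145601

Iterate the recurrence:
g_3 = 27  g_4 = 49  g_5 = -37  …  g_{11} = -10533  g_{12} = -40271  g_{13} = -27877  g_{14} = 145601.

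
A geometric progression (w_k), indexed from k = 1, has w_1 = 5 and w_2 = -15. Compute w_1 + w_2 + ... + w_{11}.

221435

Common ratio r = -3.
w_k = 5·(-3)^(k-1).
S = 5·((-3)^11 - 1)/(-3 - 1) = 5·(-177147 - 1)/(-4) = 221435.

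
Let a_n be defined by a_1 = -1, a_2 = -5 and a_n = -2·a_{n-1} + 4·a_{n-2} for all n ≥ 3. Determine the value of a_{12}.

-343040

Step forward from the initial values:
a_3 = 6, a_4 = -32, a_5 = 88, a_6 = -304, a_7 = 960, a_8 = -3136, a_9 = 10112, a_{10} = -32768, a_{11} = 105984, a_{12} = -343040.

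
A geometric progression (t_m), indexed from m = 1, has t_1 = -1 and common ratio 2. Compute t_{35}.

-17179869184

t_m = (-1)·2^(m-1).
t_{35} = (-1)·2^34 = -17179869184.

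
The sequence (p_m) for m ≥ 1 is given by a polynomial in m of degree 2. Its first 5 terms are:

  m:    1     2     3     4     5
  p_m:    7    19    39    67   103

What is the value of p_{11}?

487

1st diffs: 12, 20, 28, 36.
2nd diffs: 8, 8, 8 (constant).
Newton forward-difference form: p_m = 7 + 12·C(m-1,1) + 8·C(m-1,2).
At m = 11: m-1 = 10, so p_{11} = 7 + 120 + 360 = 487.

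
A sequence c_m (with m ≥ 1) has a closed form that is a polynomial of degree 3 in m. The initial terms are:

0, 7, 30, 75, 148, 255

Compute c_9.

840

1st diffs: 7, 23, 45, 73, 107.
2nd diffs: 16, 22, 28, 34.
3rd diffs: 6, 6, 6 (constant).
Newton forward-difference form: c_m = 7·C(m-1,1) + 16·C(m-1,2) + 6·C(m-1,3).
At m = 9: m-1 = 8, so c_9 = 56 + 448 + 336 = 840.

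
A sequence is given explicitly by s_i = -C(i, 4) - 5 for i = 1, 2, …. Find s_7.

C(7, 4) = 35, so s_7 = -40.

-40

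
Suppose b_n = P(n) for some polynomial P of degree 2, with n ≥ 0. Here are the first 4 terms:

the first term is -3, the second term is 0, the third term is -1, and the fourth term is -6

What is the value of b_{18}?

-561

1st diffs: 3, -1, -5.
2nd diffs: -4, -4 (constant).
So b_n = -2n^2 + 5n - 3.
Evaluating at n = 18 gives b_{18} = -561.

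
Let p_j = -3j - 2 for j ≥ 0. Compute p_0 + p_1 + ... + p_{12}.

Over j = 0..12: Σj = 78.
Total = (-3)·78 + (-2)·13 = -260.

-260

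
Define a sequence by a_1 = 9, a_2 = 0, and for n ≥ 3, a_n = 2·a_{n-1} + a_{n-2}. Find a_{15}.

301149

Applying the relation repeatedly:
a_3 = 9, a_4 = 18, a_5 = 45, …, a_{12} = 21402, a_{13} = 51669, a_{14} = 124740, a_{15} = 301149.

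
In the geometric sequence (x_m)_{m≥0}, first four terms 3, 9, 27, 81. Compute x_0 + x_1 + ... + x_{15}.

Common ratio r = 3.
x_m = 3·3^(m-0).
S = 3·(3^16 - 1)/(3 - 1) = 3·(43046721 - 1)/(2) = 64570080.

64570080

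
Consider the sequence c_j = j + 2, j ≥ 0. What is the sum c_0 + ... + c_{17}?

Over j = 0..17: Σj = 153.
Total = (1)·153 + (2)·18 = 189.

189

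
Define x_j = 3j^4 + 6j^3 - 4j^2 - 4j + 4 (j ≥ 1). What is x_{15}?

171169

x_{15} = 3·15^4 + 6·15^3 - 4·15^2 - 4·15 + 4 = 171169.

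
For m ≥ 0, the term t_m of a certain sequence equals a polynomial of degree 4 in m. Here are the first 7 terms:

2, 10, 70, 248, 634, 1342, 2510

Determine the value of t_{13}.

1st diffs: 8, 60, 178, 386, 708, 1168.
2nd diffs: 52, 118, 208, 322, 460.
3rd diffs: 66, 90, 114, 138.
4th diffs: 24, 24, 24 (constant).
Newton forward-difference form: t_m = 2 + 8·C(m,1) + 52·C(m,2) + 66·C(m,3) + 24·C(m,4).
At m = 13: m = 13, so t_{13} = 2 + 104 + 4056 + 18876 + 17160 = 40198.

40198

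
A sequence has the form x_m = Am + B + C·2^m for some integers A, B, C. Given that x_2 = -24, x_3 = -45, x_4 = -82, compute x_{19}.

The three given values yield: 2A + B + 4C = -24; 3A + B + 8C = -45; 4A + B + 16C = -82.
Subtracting the first from the second: A + 4C = -21.
Subtracting the second from the third: A + 8C = -37.
Solving: C = -4, A = -5, then B = 2.
Therefore x_{19} = -95 + 2 + (-4)·524288 = -2097245.

-2097245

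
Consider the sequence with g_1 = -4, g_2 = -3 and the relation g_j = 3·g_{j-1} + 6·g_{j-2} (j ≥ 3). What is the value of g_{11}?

Compute successive terms:
g_3 = -33; g_4 = -117; g_5 = -549; g_6 = -2349; g_7 = -10341; g_8 = -45117; g_9 = -197397; g_{10} = -862893; g_{11} = -3773061.

-3773061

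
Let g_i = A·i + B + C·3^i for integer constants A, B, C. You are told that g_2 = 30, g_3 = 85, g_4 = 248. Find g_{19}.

Write the equations: 2A + B + 9C = 30; 3A + B + 27C = 85; 4A + B + 81C = 248.
Subtracting the first from the second: A + 18C = 55.
Subtracting the second from the third: A + 54C = 163.
Solving: C = 3, A = 1, then B = 1.
Therefore g_{19} = 19 + 1 + 3·1162261467 = 3486784421.

3486784421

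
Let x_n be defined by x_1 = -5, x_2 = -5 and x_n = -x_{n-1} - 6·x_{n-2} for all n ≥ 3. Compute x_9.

-3565

x_3 = 35  x_4 = -5  x_5 = -205  x_6 = 235  x_7 = 995  x_8 = -2405  x_9 = -3565.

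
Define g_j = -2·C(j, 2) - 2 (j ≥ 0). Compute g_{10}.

C(10, 2) = 45, so g_{10} = -92.

-92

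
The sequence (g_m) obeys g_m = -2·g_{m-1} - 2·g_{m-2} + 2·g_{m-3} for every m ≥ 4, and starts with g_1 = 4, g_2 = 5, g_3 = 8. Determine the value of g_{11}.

1080

Compute successive terms:
g_4 = -18, g_5 = 30, g_6 = -8, g_7 = -80, g_8 = 236, g_9 = -328, g_{10} = 24, g_{11} = 1080.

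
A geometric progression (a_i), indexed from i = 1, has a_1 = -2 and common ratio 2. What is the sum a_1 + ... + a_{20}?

a_i = (-2)·2^(i-1).
S = (-2)·(2^20 - 1)/(2 - 1) = (-2)·(1048576 - 1)/(1) = -2097150.

-2097150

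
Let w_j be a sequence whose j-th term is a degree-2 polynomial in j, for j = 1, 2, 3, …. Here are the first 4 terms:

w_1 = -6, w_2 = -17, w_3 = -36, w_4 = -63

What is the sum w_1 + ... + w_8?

-804

1st diffs: -11, -19, -27.
2nd diffs: -8, -8 (constant).
Newton forward-difference form: w_j = -6 + (-11)·C(j-1,1) + (-8)·C(j-1,2).
Continuing: -98, -141, -192, -251.
Summing j = 1..8 (8 terms) gives -804.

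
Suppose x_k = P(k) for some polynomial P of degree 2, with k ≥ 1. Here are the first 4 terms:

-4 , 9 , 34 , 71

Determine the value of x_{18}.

1849

1st diffs: 13, 25, 37.
2nd diffs: 12, 12 (constant).
So x_k = 6k^2 - 5k - 5.
Evaluating at k = 18 gives x_{18} = 1849.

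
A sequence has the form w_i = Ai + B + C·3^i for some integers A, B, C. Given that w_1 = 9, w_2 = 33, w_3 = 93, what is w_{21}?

31381059729

The three given values yield: A + B + 3C = 9; 2A + B + 9C = 33; 3A + B + 27C = 93.
Subtracting the first from the second: A + 6C = 24.
Subtracting the second from the third: A + 18C = 60.
Solving: C = 3, A = 6, then B = -6.
So w_i = 6·i + (-6) + 3·3^i; at i=21 this is 31381059729.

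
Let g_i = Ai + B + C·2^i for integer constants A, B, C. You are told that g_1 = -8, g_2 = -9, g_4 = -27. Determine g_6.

-117

The three given values yield: A + B + 2C = -8; 2A + B + 4C = -9; 4A + B + 16C = -27.
Subtracting the first from the second: A + 2C = -1.
Subtracting the second from the third: 2A + 12C = -18.
Solving: C = -2, A = 3, then B = -7.
So g_i = 3·i + (-7) + (-2)·2^i; at i=6 this is -117.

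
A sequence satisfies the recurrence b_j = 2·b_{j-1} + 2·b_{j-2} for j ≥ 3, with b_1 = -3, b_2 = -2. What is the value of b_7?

-504

Iterate the recurrence:
b_3 = -10; b_4 = -24; b_5 = -68; b_6 = -184; b_7 = -504.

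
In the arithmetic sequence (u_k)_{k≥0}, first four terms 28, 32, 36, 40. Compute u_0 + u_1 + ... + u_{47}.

Common difference d = 4.
u_k = 28 + (k - 0)·4.
u_{47} = 216; S = 48·(28 + 216)/2 = 5856.

5856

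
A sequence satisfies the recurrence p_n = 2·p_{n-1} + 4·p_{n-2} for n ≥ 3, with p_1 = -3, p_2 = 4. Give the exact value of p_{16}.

Applying the relation repeatedly:
p_3 = -4, p_4 = 8, p_5 = 0, …, p_{13} = 86016, p_{14} = 278528, p_{15} = 901120, p_{16} = 2916352.

2916352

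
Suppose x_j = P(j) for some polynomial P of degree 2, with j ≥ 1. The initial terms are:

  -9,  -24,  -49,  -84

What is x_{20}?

1st diffs: -15, -25, -35.
2nd diffs: -10, -10 (constant).
So x_j = -5j^2 - 4.
Evaluating at j = 20 gives x_{20} = -2004.

-2004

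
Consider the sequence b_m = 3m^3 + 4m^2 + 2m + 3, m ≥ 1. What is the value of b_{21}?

29592

b_{21} = 3·21^3 + 4·21^2 + 2·21 + 3 = 29592.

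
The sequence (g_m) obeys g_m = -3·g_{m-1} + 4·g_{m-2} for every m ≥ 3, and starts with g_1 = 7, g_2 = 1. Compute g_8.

-19655

Applying the relation repeatedly:
g_3 = 25; g_4 = -71; g_5 = 313; g_6 = -1223; g_7 = 4921; g_8 = -19655.
(Characteristic roots are 1 and -4.)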